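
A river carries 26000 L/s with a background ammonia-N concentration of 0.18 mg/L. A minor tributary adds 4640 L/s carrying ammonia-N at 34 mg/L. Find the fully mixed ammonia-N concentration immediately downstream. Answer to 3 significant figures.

5.30 mg/L

Conservation of mass: C = (26000·0.1800 + 4640·34.00) / 30640 = 162400/30640 = 5.302 mg/L.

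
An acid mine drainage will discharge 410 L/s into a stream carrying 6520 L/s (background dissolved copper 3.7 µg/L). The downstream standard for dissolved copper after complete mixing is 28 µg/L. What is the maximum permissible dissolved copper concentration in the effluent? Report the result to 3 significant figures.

414 µg/L

At the limit, (Qr·Cr + Qe·Cₑ)/(Qr + Qe) = 28:
Cₑ = (6930·28 − 6520·3.700) / 410.0 = 414.4 µg/L.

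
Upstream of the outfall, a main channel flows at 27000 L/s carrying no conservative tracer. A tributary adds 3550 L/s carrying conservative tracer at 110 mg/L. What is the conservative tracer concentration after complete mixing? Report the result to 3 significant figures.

Mixed concentration C = ΣQC/ΣQ = (27000·0 + 3550·110.0) / 30550 = 390500/30550 = 12.78 mg/L.

12.8 mg/L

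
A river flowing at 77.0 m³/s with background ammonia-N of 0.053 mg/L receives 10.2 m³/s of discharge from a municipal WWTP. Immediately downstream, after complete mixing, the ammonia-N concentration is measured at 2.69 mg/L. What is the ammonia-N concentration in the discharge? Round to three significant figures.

22.6 mg/L

Mass balance: 77.00·0.05300 + 10.20·Cₑ = 87.20·2.690
→ Cₑ = (87.20·2.690 − 77.00·0.05300) / 10.20 = 22.60 mg/L.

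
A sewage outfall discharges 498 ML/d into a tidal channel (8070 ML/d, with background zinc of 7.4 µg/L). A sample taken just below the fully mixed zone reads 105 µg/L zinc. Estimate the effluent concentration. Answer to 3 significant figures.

Mass balance: 8070·7.400 + 498.0·Cₑ = 8568·105.0
→ Cₑ = (8568·105.0 − 8070·7.400) / 498.0 = 1687 µg/L.

1690 µg/L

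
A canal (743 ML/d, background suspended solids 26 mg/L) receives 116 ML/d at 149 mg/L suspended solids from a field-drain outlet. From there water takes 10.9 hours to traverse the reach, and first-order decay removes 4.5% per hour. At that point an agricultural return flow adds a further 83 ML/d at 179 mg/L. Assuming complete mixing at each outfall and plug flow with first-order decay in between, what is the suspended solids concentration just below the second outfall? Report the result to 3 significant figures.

Mixed concentration C = ΣQC/ΣQ = (743.0·26.00 + 116.0·149.0) / 859.0 = 36600/859.0 = 42.61 mg/L; combined flow 859.0 ML/d.
4.5%/h lost → k = −ln(1 − 0.045) = 0.04604 h⁻¹.
Decay over the reach: 42.61·exp(−kt) = 42.61·0.6054 = 25.80 mg/L.
At the second outfall, C = (859.0·25.80 + 83.00·179.0) / (859.0 + 83.00) = 39.29 mg/L.

39.3 mg/L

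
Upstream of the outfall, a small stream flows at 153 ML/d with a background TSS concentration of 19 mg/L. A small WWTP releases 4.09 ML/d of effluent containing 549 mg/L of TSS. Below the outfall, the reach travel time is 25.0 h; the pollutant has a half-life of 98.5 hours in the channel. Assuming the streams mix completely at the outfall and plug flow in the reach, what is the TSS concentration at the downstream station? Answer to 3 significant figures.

27.5 mg/L

Flow-weighted average: C = (153.0·19.00 + 4.090·549.0) / 157.1 = 5152/157.1 = 32.80 mg/L.
Half-life 98.5 h → k = ln 2 / 98.5 = 0.007037 h⁻¹ = 0.1689 d⁻¹.
Decay over the reach: 32.80·exp(−kt) = 32.80·0.8387 = 27.51 mg/L.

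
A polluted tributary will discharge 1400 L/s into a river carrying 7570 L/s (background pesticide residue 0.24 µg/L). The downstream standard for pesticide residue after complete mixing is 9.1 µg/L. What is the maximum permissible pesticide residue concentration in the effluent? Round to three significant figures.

At the limit, (Qr·Cr + Qe·Cₑ)/(Qr + Qe) = 9.1:
Cₑ = (8970·9.1 − 7570·0.2400) / 1400 = 57.01 µg/L.

57.0 µg/L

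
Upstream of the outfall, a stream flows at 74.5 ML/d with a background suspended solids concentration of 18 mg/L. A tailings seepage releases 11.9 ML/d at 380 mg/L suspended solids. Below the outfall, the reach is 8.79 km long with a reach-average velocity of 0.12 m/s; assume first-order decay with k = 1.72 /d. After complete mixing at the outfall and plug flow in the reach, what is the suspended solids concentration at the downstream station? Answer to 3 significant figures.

15.8 mg/L

Flow-weighted average: C = (74.50·18.00 + 11.90·380.0) / 86.40 = 5863/86.40 = 67.86 mg/L.
Travel time t = 8.79·1000 / 0.12 = 73250 s = 20.35 h.
After decay, C = 67.86 × e^(−kt) = 67.86 × 0.2327 = 15.79 mg/L.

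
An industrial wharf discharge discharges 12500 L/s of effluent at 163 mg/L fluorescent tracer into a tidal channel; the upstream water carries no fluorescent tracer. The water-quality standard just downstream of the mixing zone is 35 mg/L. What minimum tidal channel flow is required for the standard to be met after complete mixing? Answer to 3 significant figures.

Set C_mix = 35: (Q·0 + 12500·163.0) / (Q + 12500) = 35
→ Q = 12500·(163.0 − 35)/(35 − 0) = 45710 L/s.

45700 L/s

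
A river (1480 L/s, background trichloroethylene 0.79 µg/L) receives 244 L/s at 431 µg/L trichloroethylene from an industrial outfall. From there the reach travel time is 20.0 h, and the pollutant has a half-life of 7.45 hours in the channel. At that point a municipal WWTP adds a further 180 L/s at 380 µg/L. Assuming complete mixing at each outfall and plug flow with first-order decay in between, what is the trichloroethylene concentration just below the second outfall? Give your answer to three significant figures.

Mixed concentration C = ΣQC/ΣQ = (1480·0.7900 + 244.0·431.0) / 1724 = 106300/1724 = 61.68 µg/L; combined flow 1724 L/s.
Half-life 7.45 h → k = ln 2 / 7.45 = 0.09304 h⁻¹ = 2.233 d⁻¹.
First-order decay: C = 61.68·exp(−k·t) = 61.68·0.1555 = 9.594 µg/L.
At the second outfall, C = (1724·9.594 + 180.0·380.0) / (1724 + 180.0) = 44.61 µg/L.

44.6 µg/L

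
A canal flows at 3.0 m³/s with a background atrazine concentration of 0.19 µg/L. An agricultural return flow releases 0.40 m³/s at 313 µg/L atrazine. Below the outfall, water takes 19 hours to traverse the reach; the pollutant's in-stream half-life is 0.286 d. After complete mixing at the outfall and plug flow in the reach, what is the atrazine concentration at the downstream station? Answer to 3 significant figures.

After mixing, C = (3.000·0.1900 + 0.4000·313.0) / 3.400 = 125.8/3.400 = 36.99 µg/L.
Half-life 0.286 d → k = ln 2 / 0.286 = 2.424 d⁻¹.
Decay over the reach: 36.99·exp(−kt) = 36.99·0.1468 = 5.430 µg/L.

5.43 µg/L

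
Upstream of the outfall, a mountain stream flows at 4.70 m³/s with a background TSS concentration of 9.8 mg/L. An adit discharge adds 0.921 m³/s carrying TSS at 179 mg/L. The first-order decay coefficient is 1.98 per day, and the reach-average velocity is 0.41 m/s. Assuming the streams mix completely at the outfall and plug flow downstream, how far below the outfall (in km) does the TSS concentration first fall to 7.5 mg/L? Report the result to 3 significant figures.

28.8 km

Flow-weighted average: C = (4.700·9.800 + 0.9210·179.0) / 5.621 = 210.9/5.621 = 37.52 mg/L.
Set 37.52·exp(−k·t) = 7.5 → t = ln(37.52/7.5)/k = 70260 s = 19.52 h.
Distance = v·t = 0.41·70260 = 28810 m = 28.81 km.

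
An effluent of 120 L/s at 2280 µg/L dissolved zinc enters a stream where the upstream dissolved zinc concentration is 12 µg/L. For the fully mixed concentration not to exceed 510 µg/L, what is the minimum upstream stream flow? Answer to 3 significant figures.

Set C_mix = 510: (Q·12.00 + 120.0·2280) / (Q + 120.0) = 510
→ Q = 120.0·(2280 − 510)/(510 − 12.00) = 426.5 L/s.

427 L/s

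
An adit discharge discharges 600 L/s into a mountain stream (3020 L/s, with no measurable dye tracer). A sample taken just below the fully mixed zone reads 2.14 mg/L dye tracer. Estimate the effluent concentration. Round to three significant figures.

Mass balance: 3020·0 + 600.0·Cₑ = 3620·2.140
→ Cₑ = (3620·2.140 − 3020·0) / 600.0 = 12.91 mg/L.

12.9 mg/L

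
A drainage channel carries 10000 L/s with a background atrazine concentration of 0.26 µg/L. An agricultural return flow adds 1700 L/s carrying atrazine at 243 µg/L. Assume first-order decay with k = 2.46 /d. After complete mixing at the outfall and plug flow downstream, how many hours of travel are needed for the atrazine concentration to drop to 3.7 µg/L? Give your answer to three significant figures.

After mixing, C = (10000·0.2600 + 1700·243.0) / 11700 = 415700/11700 = 35.53 µg/L.
35.53·exp(−k·t) = 3.7 → t = ln(35.53/3.7)/k = 79450 s = 22.07 h.

22.1 h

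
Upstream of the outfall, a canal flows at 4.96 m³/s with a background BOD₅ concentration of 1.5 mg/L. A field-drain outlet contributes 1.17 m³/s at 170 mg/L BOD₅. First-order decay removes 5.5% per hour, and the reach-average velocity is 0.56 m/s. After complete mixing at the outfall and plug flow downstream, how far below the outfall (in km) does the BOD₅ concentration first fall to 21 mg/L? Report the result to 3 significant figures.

16.8 km

Conservation of mass: C = (4.960·1.500 + 1.170·170.0) / 6.130 = 206.3/6.130 = 33.66 mg/L.
5.5%/h lost → k = −ln(1 − 0.055) = 0.05657 h⁻¹.
Set 33.66·exp(−k·t) = 21 → t = ln(33.66/21)/k = 30020 s = 8.340 h.
Distance = v·t = 0.56·30020 = 16810 m = 16.81 km.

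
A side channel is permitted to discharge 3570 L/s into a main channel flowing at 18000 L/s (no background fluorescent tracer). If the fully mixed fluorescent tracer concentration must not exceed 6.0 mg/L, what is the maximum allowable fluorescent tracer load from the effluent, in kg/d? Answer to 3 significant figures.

11200 kg/d

Mass balance at the limit: 18000·0 + 3570·Cₑ = 21570·6.0 → Cₑ = 36.25 mg/L.
3570 L/s = 3.570 m³/s. Load = 3.570 m³/s × 36.25 g/m³ × 86 400 s/d = 11180 kg/d.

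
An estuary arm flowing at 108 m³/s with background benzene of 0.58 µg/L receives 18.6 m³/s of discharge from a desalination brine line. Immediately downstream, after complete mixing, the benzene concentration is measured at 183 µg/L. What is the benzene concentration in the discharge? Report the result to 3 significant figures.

1240 µg/L

Mass balance: 108.0·0.5800 + 18.60·Cₑ = 126.6·183.0
→ Cₑ = (126.6·183.0 − 108.0·0.5800) / 18.60 = 1242 µg/L.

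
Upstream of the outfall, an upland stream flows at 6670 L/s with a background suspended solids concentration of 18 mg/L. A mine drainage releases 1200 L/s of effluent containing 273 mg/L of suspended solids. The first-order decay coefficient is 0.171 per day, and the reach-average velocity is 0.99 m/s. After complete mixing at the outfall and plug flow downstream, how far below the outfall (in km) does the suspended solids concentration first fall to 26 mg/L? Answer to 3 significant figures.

Conservation of mass: C = (6670·18.00 + 1200·273.0) / 7870 = 447700/7870 = 56.88 mg/L.
Set 56.88·exp(−k·t) = 26 → t = ln(56.88/26)/k = 395600 s = 109.9 h.
Distance = v·t = 0.99·395600 = 391600 m = 391.6 km.

392 km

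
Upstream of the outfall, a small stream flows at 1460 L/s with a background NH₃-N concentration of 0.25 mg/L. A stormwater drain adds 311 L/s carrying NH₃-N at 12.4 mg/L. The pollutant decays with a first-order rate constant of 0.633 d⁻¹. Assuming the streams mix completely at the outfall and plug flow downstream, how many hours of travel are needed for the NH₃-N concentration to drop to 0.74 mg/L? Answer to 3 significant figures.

Conservation of mass: C = (1460·0.2500 + 311.0·12.40) / 1771 = 4221/1771 = 2.384 mg/L.
2.384·exp(−k·t) = 0.74 → t = ln(2.384/0.74)/k = 159700 s = 44.35 h.

44.3 h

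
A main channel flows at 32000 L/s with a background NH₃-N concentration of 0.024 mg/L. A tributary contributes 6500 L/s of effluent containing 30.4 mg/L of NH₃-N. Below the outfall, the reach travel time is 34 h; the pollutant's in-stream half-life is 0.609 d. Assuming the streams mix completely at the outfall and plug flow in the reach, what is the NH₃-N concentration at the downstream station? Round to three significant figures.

1.03 mg/L

Conservation of mass: C = (32000·0.02400 + 6500·30.40) / 38500 = 198400/38500 = 5.152 mg/L.
Half-life 0.609 d → k = ln 2 / 0.609 = 1.138 d⁻¹.
Applying C = C₀e^(−kt): 5.152 × 0.1994 = 1.027 mg/L.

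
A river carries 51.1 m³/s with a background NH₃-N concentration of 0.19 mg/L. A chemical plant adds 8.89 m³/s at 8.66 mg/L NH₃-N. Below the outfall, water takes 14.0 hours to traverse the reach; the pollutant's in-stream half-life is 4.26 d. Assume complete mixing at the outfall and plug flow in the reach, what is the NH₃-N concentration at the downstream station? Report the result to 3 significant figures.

Mixed concentration C = ΣQC/ΣQ = (51.10·0.1900 + 8.890·8.660) / 59.99 = 86.70/59.99 = 1.445 mg/L.
Half-life 4.26 d → k = ln 2 / 4.26 = 0.1627 d⁻¹.
After decay, C = 1.445 × e^(−kt) = 1.445 × 0.9095 = 1.314 mg/L.

1.31 mg/L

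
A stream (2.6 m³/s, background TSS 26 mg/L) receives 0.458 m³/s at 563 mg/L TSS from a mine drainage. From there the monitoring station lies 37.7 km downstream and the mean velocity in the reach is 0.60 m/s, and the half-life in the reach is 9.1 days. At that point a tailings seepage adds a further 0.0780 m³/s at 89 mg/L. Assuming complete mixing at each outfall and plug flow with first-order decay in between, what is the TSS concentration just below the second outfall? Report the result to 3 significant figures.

100 mg/L

Flow-weighted average: C = (2.600·26.00 + 0.4580·563.0) / 3.058 = 325.5/3.058 = 106.4 mg/L; combined flow 3.058 m³/s.
Travel time t = 37.7·1000 / 0.60 = 62830 s = 17.45 h.
Half-life 9.1 d → k = ln 2 / 9.1 = 0.07617 d⁻¹.
After decay, C = 106.4 × e^(−kt) = 106.4 × 0.9461 = 100.7 mg/L.
Second outfall: C = (3.058·100.7 + 0.07800·89.00)/3.136 = 100.4 mg/L.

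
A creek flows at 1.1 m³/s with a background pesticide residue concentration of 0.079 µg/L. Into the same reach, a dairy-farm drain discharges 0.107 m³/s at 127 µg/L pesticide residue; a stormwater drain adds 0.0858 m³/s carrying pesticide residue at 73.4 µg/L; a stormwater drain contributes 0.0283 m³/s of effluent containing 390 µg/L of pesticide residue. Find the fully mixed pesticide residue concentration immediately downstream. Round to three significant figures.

Mixed concentration C = ΣQC/ΣQ = (1.100·0.07900 + 0.1070·127.0 + 0.08580·73.40 + 0.02830·390.0) / 1.321 = 31.01/1.321 = 23.47 µg/L.

23.5 µg/L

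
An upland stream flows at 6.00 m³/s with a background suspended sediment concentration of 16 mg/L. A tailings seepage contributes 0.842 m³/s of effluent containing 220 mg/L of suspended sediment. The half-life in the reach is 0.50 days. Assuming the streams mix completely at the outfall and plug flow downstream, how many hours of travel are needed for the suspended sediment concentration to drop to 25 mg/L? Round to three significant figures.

8.61 h

Mass balance: C = (6.000·16.00 + 0.8420·220.0) / 6.842 = 281.2/6.842 = 41.10 mg/L.
Half-life 0.50 d → k = ln 2 / 0.50 = 1.386 d⁻¹.
41.10·exp(−k·t) = 25 → t = ln(41.10/25)/k = 30990 s = 8.609 h.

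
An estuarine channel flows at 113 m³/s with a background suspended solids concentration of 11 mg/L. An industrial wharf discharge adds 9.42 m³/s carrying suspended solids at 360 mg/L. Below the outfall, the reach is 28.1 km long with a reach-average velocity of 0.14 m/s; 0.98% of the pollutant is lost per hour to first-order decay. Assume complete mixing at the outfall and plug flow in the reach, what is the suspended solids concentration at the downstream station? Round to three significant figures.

21.9 mg/L

Conservation of mass: C = (113.0·11.00 + 9.420·360.0) / 122.4 = 4634/122.4 = 37.85 mg/L.
Travel time t = 28.1·1000 / 0.14 = 200700 s = 55.75 h.
0.98%/h lost → k = −ln(1 − 0.0098) = 0.009848 h⁻¹.
Decay over the reach: 37.85·exp(−kt) = 37.85·0.5775 = 21.86 mg/L.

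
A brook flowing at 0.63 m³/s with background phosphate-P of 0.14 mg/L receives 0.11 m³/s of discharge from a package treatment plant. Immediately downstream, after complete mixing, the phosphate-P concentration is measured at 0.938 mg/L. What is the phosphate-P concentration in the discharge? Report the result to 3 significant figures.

5.51 mg/L

Mass balance: 0.6300·0.1400 + 0.1100·Cₑ = 0.7400·0.9380
→ Cₑ = (0.7400·0.9380 − 0.6300·0.1400) / 0.1100 = 5.508 mg/L.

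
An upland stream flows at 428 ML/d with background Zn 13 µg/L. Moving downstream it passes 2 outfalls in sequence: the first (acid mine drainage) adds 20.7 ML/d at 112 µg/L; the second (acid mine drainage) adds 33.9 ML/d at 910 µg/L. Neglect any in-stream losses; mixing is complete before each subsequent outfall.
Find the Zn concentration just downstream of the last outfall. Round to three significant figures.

Outfall 1: combined Q = 448.7 ML/d; C = (428.0·13.00 + 20.70·112.0)/448.7 = 17.57 µg/L.
Outfall 2: combined Q = 482.6 ML/d; C = (448.7·17.57 + 33.90·910.0)/482.6 = 80.26 µg/L.

80.3 µg/L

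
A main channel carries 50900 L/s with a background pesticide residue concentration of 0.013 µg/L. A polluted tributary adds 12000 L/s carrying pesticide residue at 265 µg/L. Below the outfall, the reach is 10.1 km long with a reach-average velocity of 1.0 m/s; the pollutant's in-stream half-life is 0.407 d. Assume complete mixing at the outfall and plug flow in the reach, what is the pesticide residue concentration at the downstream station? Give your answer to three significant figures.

Conservation of mass: C = (50900·0.01300 + 12000·265.0) / 62900 = 3181000/62900 = 50.57 µg/L.
Travel time t = 10.1·1000 / 1.0 = 10100 s = 2.806 h.
Half-life 0.407 d → k = ln 2 / 0.407 = 1.703 d⁻¹.
Applying C = C₀e^(−kt): 50.57 × 0.8195 = 41.44 µg/L.

41.4 µg/L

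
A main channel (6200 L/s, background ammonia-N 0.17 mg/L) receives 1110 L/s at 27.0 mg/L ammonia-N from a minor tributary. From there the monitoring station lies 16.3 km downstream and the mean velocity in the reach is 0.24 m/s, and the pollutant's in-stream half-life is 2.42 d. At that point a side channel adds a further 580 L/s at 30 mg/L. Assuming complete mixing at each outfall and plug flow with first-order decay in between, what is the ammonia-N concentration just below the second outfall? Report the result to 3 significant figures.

5.34 mg/L

Conservation of mass: C = (6200·0.1700 + 1110·27.00) / 7310 = 31020/7310 = 4.244 mg/L; combined flow 7310 L/s.
Travel time t = 16.3·1000 / 0.24 = 67920 s = 18.87 h.
Half-life 2.42 d → k = ln 2 / 2.42 = 0.2864 d⁻¹.
After decay, C = 4.244 × e^(−kt) = 4.244 × 0.7984 = 3.388 mg/L.
Second outfall: C = (7310·3.388 + 580.0·30.00)/7890 = 5.345 mg/L.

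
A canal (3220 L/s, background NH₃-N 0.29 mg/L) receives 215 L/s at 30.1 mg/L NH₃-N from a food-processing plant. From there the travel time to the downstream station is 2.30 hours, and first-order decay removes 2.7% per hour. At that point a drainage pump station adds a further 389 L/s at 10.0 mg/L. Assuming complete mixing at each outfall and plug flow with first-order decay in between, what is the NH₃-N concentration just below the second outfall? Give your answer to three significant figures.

After mixing, C = (3220·0.2900 + 215.0·30.10) / 3435 = 7405/3435 = 2.156 mg/L; combined flow 3435 L/s.
2.7%/h lost → k = −ln(1 − 0.027) = 0.02737 h⁻¹.
First-order decay: C = 2.156·exp(−k·t) = 2.156·0.9390 = 2.024 mg/L.
At the second outfall, C = (3435·2.024 + 389.0·10.00) / (3435 + 389.0) = 2.836 mg/L.

2.84 mg/L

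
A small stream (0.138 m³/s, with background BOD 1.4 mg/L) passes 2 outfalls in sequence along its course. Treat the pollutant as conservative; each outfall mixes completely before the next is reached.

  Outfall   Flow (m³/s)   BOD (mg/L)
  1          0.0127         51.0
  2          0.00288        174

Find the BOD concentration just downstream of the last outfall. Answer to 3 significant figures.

8.74 mg/L

Outfall 1: combined Q = 0.1507 m³/s; C = (0.1380·1.400 + 0.01270·51.00)/0.1507 = 5.580 mg/L.
Outfall 2: combined Q = 0.1536 m³/s; C = (0.1507·5.580 + 0.002880·174.0)/0.1536 = 8.738 mg/L.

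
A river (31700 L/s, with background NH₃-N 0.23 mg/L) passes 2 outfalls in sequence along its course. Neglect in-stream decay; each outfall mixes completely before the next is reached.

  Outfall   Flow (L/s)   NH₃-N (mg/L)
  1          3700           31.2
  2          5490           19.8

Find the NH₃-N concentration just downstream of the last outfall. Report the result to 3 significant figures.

5.66 mg/L

Outfall 1: combined Q = 35400 L/s; C = (31700·0.2300 + 3700·31.20)/35400 = 3.467 mg/L.
Outfall 2: combined Q = 40890 L/s; C = (35400·3.467 + 5490·19.80)/40890 = 5.660 mg/L.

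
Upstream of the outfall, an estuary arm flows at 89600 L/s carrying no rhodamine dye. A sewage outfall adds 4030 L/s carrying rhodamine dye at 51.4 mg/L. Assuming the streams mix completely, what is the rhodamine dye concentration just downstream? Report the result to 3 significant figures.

After mixing, C = (89600·0 + 4030·51.40) / 93630 = 207100/93630 = 2.212 mg/L.

2.21 mg/L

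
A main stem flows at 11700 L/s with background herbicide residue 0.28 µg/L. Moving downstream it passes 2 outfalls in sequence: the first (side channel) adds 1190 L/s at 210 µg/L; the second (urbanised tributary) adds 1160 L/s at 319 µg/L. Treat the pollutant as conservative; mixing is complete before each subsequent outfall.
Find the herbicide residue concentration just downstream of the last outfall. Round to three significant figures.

Below outfall 1: Q → 12890 L/s, C = (11700·0.2800 + 1190·210.0)/12890 = 19.64 µg/L.
Below outfall 2: Q → 14050 L/s, C = (12890·19.64 + 1160·319.0)/14050 = 44.36 µg/L.

44.4 µg/L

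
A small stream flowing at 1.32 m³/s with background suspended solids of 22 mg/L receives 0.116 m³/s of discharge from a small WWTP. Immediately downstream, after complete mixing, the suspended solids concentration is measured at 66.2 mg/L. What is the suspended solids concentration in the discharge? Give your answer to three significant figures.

Mass balance: 1.320·22.00 + 0.1160·Cₑ = 1.436·66.20
→ Cₑ = (1.436·66.20 − 1.320·22.00) / 0.1160 = 569.2 mg/L.

569 mg/L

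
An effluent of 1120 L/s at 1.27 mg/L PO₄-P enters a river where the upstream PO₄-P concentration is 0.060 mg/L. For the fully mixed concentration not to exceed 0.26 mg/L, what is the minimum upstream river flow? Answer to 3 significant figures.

Set C_mix = 0.26: (Q·0.06000 + 1120·1.270) / (Q + 1120) = 0.26
→ Q = 1120·(1.270 − 0.26)/(0.26 − 0.06000) = 5656 L/s.

5660 L/s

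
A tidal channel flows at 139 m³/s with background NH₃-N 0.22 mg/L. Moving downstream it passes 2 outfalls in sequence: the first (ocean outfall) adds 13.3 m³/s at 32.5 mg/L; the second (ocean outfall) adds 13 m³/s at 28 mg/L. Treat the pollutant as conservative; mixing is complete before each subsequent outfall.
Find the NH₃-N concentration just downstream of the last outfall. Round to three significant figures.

5.00 mg/L

Below outfall 1: Q → 152.3 m³/s, C = (139.0·0.2200 + 13.30·32.50)/152.3 = 3.039 mg/L.
Below outfall 2: Q → 165.3 m³/s, C = (152.3·3.039 + 13.00·28.00)/165.3 = 5.002 mg/L.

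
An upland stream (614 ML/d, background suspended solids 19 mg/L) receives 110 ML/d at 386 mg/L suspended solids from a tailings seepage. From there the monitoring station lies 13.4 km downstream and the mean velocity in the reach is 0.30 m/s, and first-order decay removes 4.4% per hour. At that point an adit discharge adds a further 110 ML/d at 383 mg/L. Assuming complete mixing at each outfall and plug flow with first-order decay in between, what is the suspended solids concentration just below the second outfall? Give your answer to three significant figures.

Mixed concentration C = ΣQC/ΣQ = (614.0·19.00 + 110.0·386.0) / 724.0 = 54130/724.0 = 74.76 mg/L; combined flow 724.0 ML/d.
Travel time t = 13.4·1000 / 0.30 = 44670 s = 12.41 h.
4.4%/h lost → k = −ln(1 − 0.044) = 0.04500 h⁻¹.
Decay over the reach: 74.76·exp(−kt) = 74.76·0.5722 = 42.78 mg/L.
At the second outfall, C = (724.0·42.78 + 110.0·383.0) / (724.0 + 110.0) = 87.65 mg/L.

87.6 mg/L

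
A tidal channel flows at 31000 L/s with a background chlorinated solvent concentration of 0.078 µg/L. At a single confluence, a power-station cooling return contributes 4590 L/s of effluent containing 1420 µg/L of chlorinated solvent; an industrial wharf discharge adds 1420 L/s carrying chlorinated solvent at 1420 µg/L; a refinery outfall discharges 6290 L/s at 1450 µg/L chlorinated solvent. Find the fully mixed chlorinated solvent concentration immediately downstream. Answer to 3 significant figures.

408 µg/L

Mixed concentration C = ΣQC/ΣQ = (31000·0.07800 + 4590·1420 + 1420·1420 + 6290·1450) / 43300 = 17660000/43300 = 407.8 µg/L.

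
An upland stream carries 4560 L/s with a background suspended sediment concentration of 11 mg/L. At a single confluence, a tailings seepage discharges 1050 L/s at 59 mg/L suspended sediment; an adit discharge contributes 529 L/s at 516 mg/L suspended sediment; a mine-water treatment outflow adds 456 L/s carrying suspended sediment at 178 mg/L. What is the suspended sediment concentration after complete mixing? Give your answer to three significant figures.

70.7 mg/L

Conservation of mass: C = (4560·11.00 + 1050·59.00 + 529.0·516.0 + 456.0·178.0) / 6595 = 466200/6595 = 70.70 mg/L.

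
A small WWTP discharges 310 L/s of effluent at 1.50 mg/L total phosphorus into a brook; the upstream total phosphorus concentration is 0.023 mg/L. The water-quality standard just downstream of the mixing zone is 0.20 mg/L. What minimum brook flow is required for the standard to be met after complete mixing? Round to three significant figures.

2280 L/s

Set C_mix = 0.20: (Q·0.02300 + 310.0·1.500) / (Q + 310.0) = 0.20
→ Q = 310.0·(1.500 − 0.20)/(0.20 − 0.02300) = 2277 L/s.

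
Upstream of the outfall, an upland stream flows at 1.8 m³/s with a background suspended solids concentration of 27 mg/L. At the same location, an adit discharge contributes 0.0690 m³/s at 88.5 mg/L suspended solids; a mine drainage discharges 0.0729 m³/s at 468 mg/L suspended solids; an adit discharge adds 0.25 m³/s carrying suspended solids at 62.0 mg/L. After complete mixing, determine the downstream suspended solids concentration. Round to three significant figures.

47.6 mg/L

After mixing, C = (1.800·27.00 + 0.06900·88.50 + 0.07290·468.0 + 0.2500·62.00) / 2.192 = 104.3/2.192 = 47.60 mg/L.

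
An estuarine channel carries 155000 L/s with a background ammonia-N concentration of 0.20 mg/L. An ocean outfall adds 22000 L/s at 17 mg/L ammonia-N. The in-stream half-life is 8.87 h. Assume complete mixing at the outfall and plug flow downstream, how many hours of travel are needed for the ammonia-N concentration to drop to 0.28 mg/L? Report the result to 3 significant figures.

Mass balance: C = (155000·0.2000 + 22000·17.00) / 177000 = 405000/177000 = 2.288 mg/L.
Half-life 8.87 h → k = ln 2 / 8.87 = 0.07815 h⁻¹ = 1.875 d⁻¹.
2.288·exp(−k·t) = 0.28 → t = ln(2.288/0.28)/k = 96780 s = 26.88 h.

26.9 h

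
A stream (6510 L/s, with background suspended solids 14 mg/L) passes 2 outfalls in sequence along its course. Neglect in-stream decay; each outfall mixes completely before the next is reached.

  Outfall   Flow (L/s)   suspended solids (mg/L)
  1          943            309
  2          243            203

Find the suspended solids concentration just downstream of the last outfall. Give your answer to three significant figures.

56.1 mg/L

Below outfall 1: Q → 7453 L/s, C = (6510·14.00 + 943.0·309.0)/7453 = 51.33 mg/L.
Below outfall 2: Q → 7696 L/s, C = (7453·51.33 + 243.0·203.0)/7696 = 56.11 mg/L.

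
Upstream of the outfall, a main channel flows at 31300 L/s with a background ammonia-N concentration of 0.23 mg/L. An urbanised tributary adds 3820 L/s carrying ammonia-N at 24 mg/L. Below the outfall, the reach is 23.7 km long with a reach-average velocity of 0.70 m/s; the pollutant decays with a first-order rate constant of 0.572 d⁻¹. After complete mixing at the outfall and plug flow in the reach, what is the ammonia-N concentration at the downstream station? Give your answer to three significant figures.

Conservation of mass: C = (31300·0.2300 + 3820·24.00) / 35120 = 98880/35120 = 2.815 mg/L.
Travel time t = 23.7·1000 / 0.70 = 33860 s = 9.405 h.
After decay, C = 2.815 × e^(−kt) = 2.815 × 0.7992 = 2.250 mg/L.

2.25 mg/L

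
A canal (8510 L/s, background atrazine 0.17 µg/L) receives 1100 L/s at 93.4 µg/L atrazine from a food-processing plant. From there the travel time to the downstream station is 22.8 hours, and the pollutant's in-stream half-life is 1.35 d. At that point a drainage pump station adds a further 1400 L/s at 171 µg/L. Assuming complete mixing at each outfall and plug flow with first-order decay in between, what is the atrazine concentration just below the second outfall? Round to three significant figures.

27.6 µg/L

Mixed concentration C = ΣQC/ΣQ = (8510·0.1700 + 1100·93.40) / 9610 = 104200/9610 = 10.84 µg/L; combined flow 9610 L/s.
Half-life 1.35 d → k = ln 2 / 1.35 = 0.5134 d⁻¹.
Decay over the reach: 10.84·exp(−kt) = 10.84·0.6140 = 6.657 µg/L.
At the second outfall, C = (9610·6.657 + 1400·171.0) / (9610 + 1400) = 27.55 µg/L.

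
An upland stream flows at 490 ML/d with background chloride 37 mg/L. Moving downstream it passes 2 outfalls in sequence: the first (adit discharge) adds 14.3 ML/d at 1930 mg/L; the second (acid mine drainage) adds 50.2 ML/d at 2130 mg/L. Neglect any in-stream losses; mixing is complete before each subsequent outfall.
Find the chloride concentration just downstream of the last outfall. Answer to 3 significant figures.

Below outfall 1: Q → 504.3 ML/d, C = (490.0·37.00 + 14.30·1930)/504.3 = 90.68 mg/L.
Below outfall 2: Q → 554.5 ML/d, C = (504.3·90.68 + 50.20·2130)/554.5 = 275.3 mg/L.

275 mg/L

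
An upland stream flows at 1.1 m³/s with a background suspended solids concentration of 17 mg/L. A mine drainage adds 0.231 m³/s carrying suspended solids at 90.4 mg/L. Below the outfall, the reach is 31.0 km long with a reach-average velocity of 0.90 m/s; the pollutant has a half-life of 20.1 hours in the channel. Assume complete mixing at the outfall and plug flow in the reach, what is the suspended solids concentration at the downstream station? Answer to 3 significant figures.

21.4 mg/L

Flow-weighted average: C = (1.100·17.00 + 0.2310·90.40) / 1.331 = 39.58/1.331 = 29.74 mg/L.
Travel time t = 31.0·1000 / 0.90 = 34440 s = 9.568 h.
Half-life 20.1 h → k = ln 2 / 20.1 = 0.03448 h⁻¹ = 0.8276 d⁻¹.
After decay, C = 29.74 × e^(−kt) = 29.74 × 0.7190 = 21.38 mg/L.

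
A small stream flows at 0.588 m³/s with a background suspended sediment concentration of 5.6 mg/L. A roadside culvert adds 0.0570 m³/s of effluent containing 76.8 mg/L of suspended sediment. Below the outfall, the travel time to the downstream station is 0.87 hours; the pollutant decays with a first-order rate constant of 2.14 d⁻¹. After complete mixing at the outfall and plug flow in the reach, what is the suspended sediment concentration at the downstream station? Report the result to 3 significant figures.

11.0 mg/L

Mixed concentration C = ΣQC/ΣQ = (0.5880·5.600 + 0.05700·76.80) / 0.6450 = 7.670/0.6450 = 11.89 mg/L.
After decay, C = 11.89 × e^(−kt) = 11.89 × 0.9254 = 11.00 mg/L.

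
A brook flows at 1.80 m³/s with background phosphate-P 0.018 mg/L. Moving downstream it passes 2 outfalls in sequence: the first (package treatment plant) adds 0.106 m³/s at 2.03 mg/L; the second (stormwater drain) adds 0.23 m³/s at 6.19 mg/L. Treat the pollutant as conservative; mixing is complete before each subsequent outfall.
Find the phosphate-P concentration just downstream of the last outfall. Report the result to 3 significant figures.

0.782 mg/L

Below outfall 1: Q → 1.906 m³/s, C = (1.800·0.01800 + 0.1060·2.030)/1.906 = 0.1299 mg/L.
Below outfall 2: Q → 2.136 m³/s, C = (1.906·0.1299 + 0.2300·6.190)/2.136 = 0.7824 mg/L.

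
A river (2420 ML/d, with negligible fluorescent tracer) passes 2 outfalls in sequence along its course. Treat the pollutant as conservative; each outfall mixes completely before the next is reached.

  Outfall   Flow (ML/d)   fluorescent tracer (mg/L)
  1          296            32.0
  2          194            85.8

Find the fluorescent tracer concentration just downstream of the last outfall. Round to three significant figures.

Below outfall 1: Q → 2716 ML/d, C = (2420·0 + 296.0·32.00)/2716 = 3.487 mg/L.
Below outfall 2: Q → 2910 ML/d, C = (2716·3.487 + 194.0·85.80)/2910 = 8.975 mg/L.

8.97 mg/L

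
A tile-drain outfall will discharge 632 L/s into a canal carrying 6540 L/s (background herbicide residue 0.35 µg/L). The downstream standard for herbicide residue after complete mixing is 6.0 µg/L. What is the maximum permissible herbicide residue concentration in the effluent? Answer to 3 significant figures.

At the limit, (Qr·Cr + Qe·Cₑ)/(Qr + Qe) = 6.0:
Cₑ = (7172·6.0 − 6540·0.3500) / 632.0 = 64.47 µg/L.

64.5 µg/L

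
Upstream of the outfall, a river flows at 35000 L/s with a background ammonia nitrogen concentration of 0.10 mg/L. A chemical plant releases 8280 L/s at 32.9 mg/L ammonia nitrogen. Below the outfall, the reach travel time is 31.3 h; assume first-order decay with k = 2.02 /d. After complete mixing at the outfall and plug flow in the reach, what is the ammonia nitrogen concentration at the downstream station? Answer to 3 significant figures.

After mixing, C = (35000·0.1000 + 8280·32.90) / 43280 = 275900/43280 = 6.375 mg/L.
First-order decay: C = 6.375·exp(−k·t) = 6.375·0.07176 = 0.4575 mg/L.

0.457 mg/L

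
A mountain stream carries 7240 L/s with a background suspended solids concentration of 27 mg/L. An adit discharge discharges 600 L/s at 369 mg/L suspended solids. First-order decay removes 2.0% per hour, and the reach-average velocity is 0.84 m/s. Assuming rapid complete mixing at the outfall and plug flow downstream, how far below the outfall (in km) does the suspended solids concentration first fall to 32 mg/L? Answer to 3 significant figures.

76.0 km

Flow-weighted average: C = (7240·27.00 + 600.0·369.0) / 7840 = 416900/7840 = 53.17 mg/L.
2.0%/h lost → k = −ln(1 − 0.02) = 0.02020 h⁻¹.
Set 53.17·exp(−k·t) = 32 → t = ln(53.17/32)/k = 90490 s = 25.14 h.
Distance = v·t = 0.84·90490 = 76010 m = 76.01 km.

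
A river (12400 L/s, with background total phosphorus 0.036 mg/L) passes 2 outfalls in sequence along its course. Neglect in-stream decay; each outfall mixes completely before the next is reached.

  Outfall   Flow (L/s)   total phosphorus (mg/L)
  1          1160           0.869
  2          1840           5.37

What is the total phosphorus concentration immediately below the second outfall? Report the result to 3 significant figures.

Outfall 1: combined Q = 13560 L/s; C = (12400·0.03600 + 1160·0.8690)/13560 = 0.1073 mg/L.
Outfall 2: combined Q = 15400 L/s; C = (13560·0.1073 + 1840·5.370)/15400 = 0.7361 mg/L.

0.736 mg/L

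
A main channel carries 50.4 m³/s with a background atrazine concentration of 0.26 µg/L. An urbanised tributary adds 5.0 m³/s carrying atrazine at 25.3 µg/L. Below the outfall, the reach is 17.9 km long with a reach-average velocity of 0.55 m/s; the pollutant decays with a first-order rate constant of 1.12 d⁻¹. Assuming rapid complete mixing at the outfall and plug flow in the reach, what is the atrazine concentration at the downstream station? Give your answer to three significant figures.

1.65 µg/L

Mixed concentration C = ΣQC/ΣQ = (50.40·0.2600 + 5.000·25.30) / 55.40 = 139.6/55.40 = 2.520 µg/L.
Travel time t = 17.9·1000 / 0.55 = 32550 s = 9.040 h.
First-order decay: C = 2.520·exp(−k·t) = 2.520·0.6558 = 1.653 µg/L.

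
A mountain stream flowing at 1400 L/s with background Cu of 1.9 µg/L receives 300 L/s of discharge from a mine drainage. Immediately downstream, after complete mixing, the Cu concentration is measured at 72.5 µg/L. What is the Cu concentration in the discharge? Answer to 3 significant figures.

402 µg/L

Mass balance: 1400·1.900 + 300.0·Cₑ = 1700·72.50
→ Cₑ = (1700·72.50 − 1400·1.900) / 300.0 = 402.0 µg/L.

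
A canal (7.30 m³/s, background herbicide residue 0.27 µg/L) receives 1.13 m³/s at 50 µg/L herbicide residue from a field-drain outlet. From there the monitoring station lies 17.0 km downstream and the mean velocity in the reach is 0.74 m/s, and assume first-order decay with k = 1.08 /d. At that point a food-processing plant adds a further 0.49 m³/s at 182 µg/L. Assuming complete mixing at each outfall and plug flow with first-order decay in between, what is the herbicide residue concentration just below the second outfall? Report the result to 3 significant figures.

Conservation of mass: C = (7.300·0.2700 + 1.130·50.00) / 8.430 = 58.47/8.430 = 6.936 µg/L; combined flow 8.430 m³/s.
Travel time t = 17.0·1000 / 0.74 = 22970 s = 6.381 h.
After decay, C = 6.936 × e^(−kt) = 6.936 × 0.7504 = 5.205 µg/L.
Second outfall: C = (8.430·5.205 + 0.4900·182.0)/8.920 = 14.92 µg/L.

14.9 µg/L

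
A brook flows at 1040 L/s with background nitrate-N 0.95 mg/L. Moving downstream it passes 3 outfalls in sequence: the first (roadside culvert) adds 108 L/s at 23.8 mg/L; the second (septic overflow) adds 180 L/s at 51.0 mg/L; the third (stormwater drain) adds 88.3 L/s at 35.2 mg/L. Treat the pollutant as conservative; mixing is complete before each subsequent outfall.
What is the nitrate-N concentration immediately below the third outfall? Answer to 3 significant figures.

Outfall 1: combined Q = 1148 L/s; C = (1040·0.9500 + 108.0·23.80)/1148 = 3.100 mg/L.
Outfall 2: combined Q = 1328 L/s; C = (1148·3.100 + 180.0·51.00)/1328 = 9.592 mg/L.
Outfall 3: combined Q = 1416 L/s; C = (1328·9.592 + 88.30·35.20)/1416 = 11.19 mg/L.

11.2 mg/L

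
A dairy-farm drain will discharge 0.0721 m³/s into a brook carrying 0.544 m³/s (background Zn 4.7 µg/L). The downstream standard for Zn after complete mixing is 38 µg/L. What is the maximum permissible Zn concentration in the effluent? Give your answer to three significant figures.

At the limit, (Qr·Cr + Qe·Cₑ)/(Qr + Qe) = 38:
Cₑ = (0.6161·38 − 0.5440·4.700) / 0.07210 = 289.3 µg/L.

289 µg/L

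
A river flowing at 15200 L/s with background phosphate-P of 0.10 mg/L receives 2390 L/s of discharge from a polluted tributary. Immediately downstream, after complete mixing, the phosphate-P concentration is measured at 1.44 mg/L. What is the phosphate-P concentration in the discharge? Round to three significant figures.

9.96 mg/L

Mass balance: 15200·0.1000 + 2390·Cₑ = 17590·1.440
→ Cₑ = (17590·1.440 − 15200·0.1000) / 2390 = 9.962 mg/L.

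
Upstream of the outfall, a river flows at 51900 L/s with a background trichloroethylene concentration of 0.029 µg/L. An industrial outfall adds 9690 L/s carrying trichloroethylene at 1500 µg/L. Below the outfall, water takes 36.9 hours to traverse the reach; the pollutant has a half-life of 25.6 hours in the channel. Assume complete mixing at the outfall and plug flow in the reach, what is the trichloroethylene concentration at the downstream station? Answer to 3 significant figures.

86.9 µg/L

Mixed concentration C = ΣQC/ΣQ = (51900·0.02900 + 9690·1500) / 61590 = 14540000/61590 = 236.0 µg/L.
Half-life 25.6 h → k = ln 2 / 25.6 = 0.02708 h⁻¹ = 0.6498 d⁻¹.
First-order decay: C = 236.0·exp(−k·t) = 236.0·0.3682 = 86.90 µg/L.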